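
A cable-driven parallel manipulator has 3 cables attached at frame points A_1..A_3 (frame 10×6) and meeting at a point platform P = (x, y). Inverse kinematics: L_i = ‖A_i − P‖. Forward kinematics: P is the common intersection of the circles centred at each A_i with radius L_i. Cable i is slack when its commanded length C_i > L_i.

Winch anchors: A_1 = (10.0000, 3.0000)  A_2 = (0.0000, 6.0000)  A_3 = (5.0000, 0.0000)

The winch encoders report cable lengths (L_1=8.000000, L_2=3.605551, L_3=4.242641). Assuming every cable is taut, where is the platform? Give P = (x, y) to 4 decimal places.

expand ‖A_i−P‖²=L_i² and subtract eq 1 (q_i ≔ ‖A_i‖²−L_i²)
q_1 = 100.0000+9.0000−64.0000 = 45.0000
eq1−eq2 → [20.0000  -6.0000]·P = 22.0000
eq1−eq3 → [10.0000  6.0000]·P = 38.0000
2×2 solve → P = (2.0000, 3.0000)

(2.0000, 3.0000)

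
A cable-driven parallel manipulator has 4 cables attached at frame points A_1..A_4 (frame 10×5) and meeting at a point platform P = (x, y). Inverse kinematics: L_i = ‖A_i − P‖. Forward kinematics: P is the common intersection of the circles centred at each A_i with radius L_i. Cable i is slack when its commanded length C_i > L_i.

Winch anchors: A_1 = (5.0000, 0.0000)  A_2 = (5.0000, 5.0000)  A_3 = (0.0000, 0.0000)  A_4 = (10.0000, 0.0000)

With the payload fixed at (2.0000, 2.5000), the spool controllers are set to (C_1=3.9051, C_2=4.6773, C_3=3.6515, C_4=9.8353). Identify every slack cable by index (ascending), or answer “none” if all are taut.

2, 3, 4

i=1: geometric 3.9051 vs commanded 3.9051 ⇒ taut
i=2: geometric 3.9051 vs commanded 4.6773 ⇒ slack
i=3: geometric 3.2016 vs commanded 3.6515 ⇒ slack
i=4: geometric 8.3815 vs commanded 9.8353 ⇒ slack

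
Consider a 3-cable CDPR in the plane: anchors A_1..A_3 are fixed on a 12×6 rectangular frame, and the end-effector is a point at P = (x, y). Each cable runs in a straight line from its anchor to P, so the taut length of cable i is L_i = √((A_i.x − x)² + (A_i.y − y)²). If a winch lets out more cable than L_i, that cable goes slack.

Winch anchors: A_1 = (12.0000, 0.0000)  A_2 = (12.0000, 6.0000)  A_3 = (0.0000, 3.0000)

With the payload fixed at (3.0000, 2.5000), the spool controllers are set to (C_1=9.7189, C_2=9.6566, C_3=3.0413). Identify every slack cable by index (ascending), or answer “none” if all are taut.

cable 1: L_1 = ‖A_1−P‖ = 9.3408;  C_1 = 9.7189 → slack
cable 2: L_2 = ‖A_2−P‖ = 9.6566;  C_2 = 9.6566 → taut
cable 3: L_3 = ‖A_3−P‖ = 3.0414;  C_3 = 3.0413 → taut

1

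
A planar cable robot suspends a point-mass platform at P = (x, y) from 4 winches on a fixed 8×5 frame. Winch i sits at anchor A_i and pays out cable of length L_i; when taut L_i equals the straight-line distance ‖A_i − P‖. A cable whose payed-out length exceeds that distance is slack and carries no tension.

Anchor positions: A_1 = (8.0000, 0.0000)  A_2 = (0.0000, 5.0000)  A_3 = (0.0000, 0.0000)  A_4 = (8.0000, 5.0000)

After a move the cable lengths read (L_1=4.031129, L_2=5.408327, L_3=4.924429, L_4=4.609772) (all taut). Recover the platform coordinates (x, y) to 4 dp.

(4.5000, 2.0000)

each cable: (A_i−P)·(A_i−P) = L_i²; let k_i = ‖A_i‖²−L_i²
k_1 = 64.0000+0.0000−16.2500 = 47.7500
row 1: 16.0000x − 10.0000y = 52.0000  (k_2=-4.2500)
row 2: 16.0000x + 0.0000y = 72.0000  (k_3=-24.2500)
row 3: 0.0000x − 10.0000y = -20.0000  (k_4=67.7500)
Cramer on rows 1–2 → x = 4.5000, y = 2.0000
check cable 4: ‖A_4−P‖² = 21.2500 ≈ L_4² = 21.2500 ✓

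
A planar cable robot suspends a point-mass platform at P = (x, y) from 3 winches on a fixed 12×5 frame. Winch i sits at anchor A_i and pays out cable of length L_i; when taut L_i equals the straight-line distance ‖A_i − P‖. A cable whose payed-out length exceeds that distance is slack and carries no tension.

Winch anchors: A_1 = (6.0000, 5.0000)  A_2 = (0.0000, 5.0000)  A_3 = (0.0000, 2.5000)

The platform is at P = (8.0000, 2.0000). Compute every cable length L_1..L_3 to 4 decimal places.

L_1: Δ = A_1−P = (-2.0000, 3.0000) → ‖Δ‖ = √13.0000 = 3.6056
L_2: Δ = A_2−P = (-8.0000, 3.0000) → ‖Δ‖ = √73.0000 = 8.5440
L_3: Δ = A_3−P = (-8.0000, 0.5000) → ‖Δ‖ = √64.2500 = 8.0156

(3.6056, 8.5440, 8.0156)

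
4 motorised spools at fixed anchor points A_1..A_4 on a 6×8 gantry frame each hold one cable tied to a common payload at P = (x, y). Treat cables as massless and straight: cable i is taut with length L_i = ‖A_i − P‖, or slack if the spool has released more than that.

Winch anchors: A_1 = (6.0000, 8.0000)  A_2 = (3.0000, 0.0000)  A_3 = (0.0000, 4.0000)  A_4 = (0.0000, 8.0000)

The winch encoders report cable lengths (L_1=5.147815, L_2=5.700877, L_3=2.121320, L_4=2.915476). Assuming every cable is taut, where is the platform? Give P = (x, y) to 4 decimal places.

circle eqns → linear via eq_j − eq_1; set q_j = A_j·A_j − L_j²
q_1 = 36.0000+64.0000−26.5000 = 73.5000
6.0000·x + 16.0000·y = q_1−q_2 = 97.0000
12.0000·x + 8.0000·y = q_1−q_3 = 62.0000
12.0000·x + 0.0000·y = q_1−q_4 = 18.0000
solve first two rows → x=1.5000, y=5.5000
check cable 4: ‖A_4−P‖² = 8.5000 ≈ L_4² = 8.5000 ✓

(1.5000, 5.5000)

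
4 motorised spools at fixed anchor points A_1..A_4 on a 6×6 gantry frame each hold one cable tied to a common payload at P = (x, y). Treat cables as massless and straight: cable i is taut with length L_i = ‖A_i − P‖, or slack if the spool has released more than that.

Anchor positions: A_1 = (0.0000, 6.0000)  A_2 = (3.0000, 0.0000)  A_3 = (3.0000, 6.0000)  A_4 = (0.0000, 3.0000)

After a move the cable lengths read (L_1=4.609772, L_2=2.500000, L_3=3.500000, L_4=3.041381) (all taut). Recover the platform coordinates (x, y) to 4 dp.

(3.0000, 2.5000)

expand ‖A_i−P‖²=L_i² and subtract eq 1 (q_i ≔ ‖A_i‖²−L_i²)
q_1 = 0.0000+36.0000−21.2500 = 14.7500
eq1−eq2 → [-6.0000  12.0000]·P = 12.0000
eq1−eq3 → [-6.0000  0.0000]·P = -18.0000
eq1−eq4 → [0.0000  6.0000]·P = 15.0000
2×2 solve → P = (3.0000, 2.5000)
check cable 4: ‖A_4−P‖² = 9.2500 ≈ L_4² = 9.2500 ✓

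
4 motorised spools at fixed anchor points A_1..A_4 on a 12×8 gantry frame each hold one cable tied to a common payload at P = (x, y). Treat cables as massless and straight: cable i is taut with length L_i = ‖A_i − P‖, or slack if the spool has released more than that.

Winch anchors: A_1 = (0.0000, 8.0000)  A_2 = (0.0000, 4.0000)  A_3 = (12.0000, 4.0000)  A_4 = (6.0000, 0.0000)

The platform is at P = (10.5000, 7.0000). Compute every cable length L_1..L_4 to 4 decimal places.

L_1 = √((0.0000−10.5000)² + (8.0000−7.0000)²) = 10.5475
L_2 = √((0.0000−10.5000)² + (4.0000−7.0000)²) = 10.9202
L_3 = √((12.0000−10.5000)² + (4.0000−7.0000)²) = 3.3541
L_4 = √((6.0000−10.5000)² + (0.0000−7.0000)²) = 8.3217

(10.5475, 10.9202, 3.3541, 8.3217)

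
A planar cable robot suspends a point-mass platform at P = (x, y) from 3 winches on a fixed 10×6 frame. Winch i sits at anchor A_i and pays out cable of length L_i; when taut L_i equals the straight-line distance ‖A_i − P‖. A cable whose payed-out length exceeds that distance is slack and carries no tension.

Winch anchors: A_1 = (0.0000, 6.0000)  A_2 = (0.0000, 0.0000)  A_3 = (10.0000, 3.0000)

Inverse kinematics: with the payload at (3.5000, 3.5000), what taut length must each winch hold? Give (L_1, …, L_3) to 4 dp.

(4.3012, 4.9497, 6.5192)

L_1 = √((0.0000−3.5000)² + (6.0000−3.5000)²) = 4.3012
L_2 = √((0.0000−3.5000)² + (0.0000−3.5000)²) = 4.9497
L_3 = √((10.0000−3.5000)² + (3.0000−3.5000)²) = 6.5192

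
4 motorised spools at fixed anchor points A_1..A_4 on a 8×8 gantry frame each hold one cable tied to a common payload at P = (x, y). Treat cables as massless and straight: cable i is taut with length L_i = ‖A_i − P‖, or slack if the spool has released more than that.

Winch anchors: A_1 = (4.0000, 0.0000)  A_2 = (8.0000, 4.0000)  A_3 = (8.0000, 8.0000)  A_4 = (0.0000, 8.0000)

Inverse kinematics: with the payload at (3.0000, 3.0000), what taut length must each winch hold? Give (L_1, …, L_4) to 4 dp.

L_1: Δ = A_1−P = (1.0000, -3.0000) → ‖Δ‖ = √10.0000 = 3.1623
L_2: Δ = A_2−P = (5.0000, 1.0000) → ‖Δ‖ = √26.0000 = 5.0990
L_3: Δ = A_3−P = (5.0000, 5.0000) → ‖Δ‖ = √50.0000 = 7.0711
L_4: Δ = A_4−P = (-3.0000, 5.0000) → ‖Δ‖ = √34.0000 = 5.8310

(3.1623, 5.0990, 7.0711, 5.8310)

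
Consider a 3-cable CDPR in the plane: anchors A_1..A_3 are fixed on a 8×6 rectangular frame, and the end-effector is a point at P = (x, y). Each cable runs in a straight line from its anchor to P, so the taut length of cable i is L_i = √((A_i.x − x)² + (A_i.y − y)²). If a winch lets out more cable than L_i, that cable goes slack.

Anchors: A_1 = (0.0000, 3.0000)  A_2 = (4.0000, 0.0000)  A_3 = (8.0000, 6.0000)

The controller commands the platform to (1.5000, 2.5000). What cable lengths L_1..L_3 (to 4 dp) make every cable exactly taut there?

(1.5811, 3.5355, 7.3824)

cable 1: Δx=-1.5000, Δy=0.5000; L_1 = √(Δx²+Δy²) = 1.5811
cable 2: Δx=2.5000, Δy=-2.5000; L_2 = √(Δx²+Δy²) = 3.5355
cable 3: Δx=6.5000, Δy=3.5000; L_3 = √(Δx²+Δy²) = 7.3824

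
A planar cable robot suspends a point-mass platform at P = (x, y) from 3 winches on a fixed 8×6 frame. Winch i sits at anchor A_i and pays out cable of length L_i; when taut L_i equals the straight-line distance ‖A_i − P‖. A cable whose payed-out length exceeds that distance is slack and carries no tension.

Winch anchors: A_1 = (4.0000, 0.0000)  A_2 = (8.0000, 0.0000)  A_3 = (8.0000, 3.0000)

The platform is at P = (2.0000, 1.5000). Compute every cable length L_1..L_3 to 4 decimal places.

L_1 = √((4.0000−2.0000)² + (0.0000−1.5000)²) = 2.5000
L_2 = √((8.0000−2.0000)² + (0.0000−1.5000)²) = 6.1847
L_3 = √((8.0000−2.0000)² + (3.0000−1.5000)²) = 6.1847

(2.5000, 6.1847, 6.1847)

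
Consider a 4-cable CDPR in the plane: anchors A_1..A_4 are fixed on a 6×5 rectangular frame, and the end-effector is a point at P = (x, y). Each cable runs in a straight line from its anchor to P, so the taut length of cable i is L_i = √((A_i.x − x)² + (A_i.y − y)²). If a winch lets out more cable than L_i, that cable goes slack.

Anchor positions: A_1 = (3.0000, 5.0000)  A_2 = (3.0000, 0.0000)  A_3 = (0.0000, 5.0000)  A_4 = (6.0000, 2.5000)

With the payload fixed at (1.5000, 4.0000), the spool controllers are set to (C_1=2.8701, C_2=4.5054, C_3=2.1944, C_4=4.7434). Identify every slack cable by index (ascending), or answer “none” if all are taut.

cable 1: L_1 = ‖A_1−P‖ = 1.8028;  C_1 = 2.8701 → slack
cable 2: L_2 = ‖A_2−P‖ = 4.2720;  C_2 = 4.5054 → slack
cable 3: L_3 = ‖A_3−P‖ = 1.8028;  C_3 = 2.1944 → slack
cable 4: L_4 = ‖A_4−P‖ = 4.7434;  C_4 = 4.7434 → taut

1, 2, 3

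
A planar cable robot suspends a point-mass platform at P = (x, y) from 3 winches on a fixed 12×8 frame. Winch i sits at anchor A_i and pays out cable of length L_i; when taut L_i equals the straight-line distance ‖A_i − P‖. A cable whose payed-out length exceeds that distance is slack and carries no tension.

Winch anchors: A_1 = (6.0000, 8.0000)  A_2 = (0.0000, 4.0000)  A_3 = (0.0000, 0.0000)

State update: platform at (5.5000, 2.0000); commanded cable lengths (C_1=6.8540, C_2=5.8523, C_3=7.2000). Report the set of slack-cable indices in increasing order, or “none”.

1, 3

cable 1: L_1 = ‖A_1−P‖ = 6.0208;  C_1 = 6.8540 → slack
cable 2: L_2 = ‖A_2−P‖ = 5.8523;  C_2 = 5.8523 → taut
cable 3: L_3 = ‖A_3−P‖ = 5.8523;  C_3 = 7.2000 → slack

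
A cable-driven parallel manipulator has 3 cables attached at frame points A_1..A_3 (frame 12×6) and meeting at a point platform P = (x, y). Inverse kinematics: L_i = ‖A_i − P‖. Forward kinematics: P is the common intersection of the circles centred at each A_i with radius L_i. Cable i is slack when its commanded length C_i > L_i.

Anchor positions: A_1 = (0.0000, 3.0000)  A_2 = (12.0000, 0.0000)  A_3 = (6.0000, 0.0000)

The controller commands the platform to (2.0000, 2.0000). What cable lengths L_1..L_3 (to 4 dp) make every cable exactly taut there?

cable 1: Δx=-2.0000, Δy=1.0000; L_1 = √(Δx²+Δy²) = 2.2361
cable 2: Δx=10.0000, Δy=-2.0000; L_2 = √(Δx²+Δy²) = 10.1980
cable 3: Δx=4.0000, Δy=-2.0000; L_3 = √(Δx²+Δy²) = 4.4721

(2.2361, 10.1980, 4.4721)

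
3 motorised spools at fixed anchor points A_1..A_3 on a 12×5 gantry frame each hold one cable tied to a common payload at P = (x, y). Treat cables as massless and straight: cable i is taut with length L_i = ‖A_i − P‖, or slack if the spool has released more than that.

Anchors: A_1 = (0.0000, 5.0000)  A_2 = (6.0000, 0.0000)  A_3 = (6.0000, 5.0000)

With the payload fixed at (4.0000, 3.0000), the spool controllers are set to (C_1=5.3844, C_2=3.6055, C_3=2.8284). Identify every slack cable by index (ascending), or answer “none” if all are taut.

1

cable 1: √((-4.0000)²+(2.0000)²)=4.4721, C_1=5.3844: slack
cable 2: √((2.0000)²+(-3.0000)²)=3.6056, C_2=3.6055: taut
cable 3: √((2.0000)²+(2.0000)²)=2.8284, C_3=2.8284: taut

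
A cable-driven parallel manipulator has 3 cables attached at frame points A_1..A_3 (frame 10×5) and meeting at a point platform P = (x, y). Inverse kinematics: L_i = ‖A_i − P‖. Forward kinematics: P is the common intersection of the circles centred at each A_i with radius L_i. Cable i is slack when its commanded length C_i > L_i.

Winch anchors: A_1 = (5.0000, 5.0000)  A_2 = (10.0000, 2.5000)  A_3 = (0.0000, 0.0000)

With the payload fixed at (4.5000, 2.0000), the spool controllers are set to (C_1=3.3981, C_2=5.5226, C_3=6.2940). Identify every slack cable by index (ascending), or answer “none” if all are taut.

1, 3

cable 1: L_1 = ‖A_1−P‖ = 3.0414;  C_1 = 3.3981 → slack
cable 2: L_2 = ‖A_2−P‖ = 5.5227;  C_2 = 5.5226 → taut
cable 3: L_3 = ‖A_3−P‖ = 4.9244;  C_3 = 6.2940 → slack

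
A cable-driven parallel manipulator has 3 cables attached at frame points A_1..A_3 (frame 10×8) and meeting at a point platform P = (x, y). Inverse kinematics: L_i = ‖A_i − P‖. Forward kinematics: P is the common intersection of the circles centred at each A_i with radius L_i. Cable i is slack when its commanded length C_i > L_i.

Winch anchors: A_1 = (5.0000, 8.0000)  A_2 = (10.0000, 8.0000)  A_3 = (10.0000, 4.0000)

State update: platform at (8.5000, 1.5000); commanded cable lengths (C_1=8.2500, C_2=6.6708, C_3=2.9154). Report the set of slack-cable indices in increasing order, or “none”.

i=1: geometric 7.3824 vs commanded 8.2500 ⇒ slack
i=2: geometric 6.6708 vs commanded 6.6708 ⇒ taut
i=3: geometric 2.9155 vs commanded 2.9154 ⇒ taut

1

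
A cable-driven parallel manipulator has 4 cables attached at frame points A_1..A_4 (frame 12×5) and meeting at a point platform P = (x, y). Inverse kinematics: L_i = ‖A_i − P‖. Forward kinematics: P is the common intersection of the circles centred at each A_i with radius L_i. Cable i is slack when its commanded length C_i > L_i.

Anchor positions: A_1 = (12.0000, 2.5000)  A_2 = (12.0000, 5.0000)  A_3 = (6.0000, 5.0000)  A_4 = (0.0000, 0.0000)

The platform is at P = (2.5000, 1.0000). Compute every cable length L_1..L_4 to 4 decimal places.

(9.6177, 10.3078, 5.3151, 2.6926)

L_1 = √((12.0000−2.5000)² + (2.5000−1.0000)²) = 9.6177
L_2 = √((12.0000−2.5000)² + (5.0000−1.0000)²) = 10.3078
L_3 = √((6.0000−2.5000)² + (5.0000−1.0000)²) = 5.3151
L_4 = √((0.0000−2.5000)² + (0.0000−1.0000)²) = 2.6926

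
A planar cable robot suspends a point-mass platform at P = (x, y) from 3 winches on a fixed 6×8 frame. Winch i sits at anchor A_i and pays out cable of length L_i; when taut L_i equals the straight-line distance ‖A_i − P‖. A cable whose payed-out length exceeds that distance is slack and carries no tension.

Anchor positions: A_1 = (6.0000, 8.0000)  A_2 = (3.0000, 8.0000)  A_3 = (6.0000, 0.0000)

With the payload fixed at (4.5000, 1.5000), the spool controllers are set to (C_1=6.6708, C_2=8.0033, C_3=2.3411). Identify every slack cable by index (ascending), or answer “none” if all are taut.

i=1: geometric 6.6708 vs commanded 6.6708 ⇒ taut
i=2: geometric 6.6708 vs commanded 8.0033 ⇒ slack
i=3: geometric 2.1213 vs commanded 2.3411 ⇒ slack

2, 3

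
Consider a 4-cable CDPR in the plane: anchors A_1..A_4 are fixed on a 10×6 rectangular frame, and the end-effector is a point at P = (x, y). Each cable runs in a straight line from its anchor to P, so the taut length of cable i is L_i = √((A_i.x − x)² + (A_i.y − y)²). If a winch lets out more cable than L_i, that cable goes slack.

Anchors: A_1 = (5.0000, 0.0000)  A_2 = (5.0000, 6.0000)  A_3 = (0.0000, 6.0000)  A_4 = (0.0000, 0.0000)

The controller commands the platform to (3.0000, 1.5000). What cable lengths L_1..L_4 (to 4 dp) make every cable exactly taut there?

(2.5000, 4.9244, 5.4083, 3.3541)

L_1: Δ = A_1−P = (2.0000, -1.5000) → ‖Δ‖ = √6.2500 = 2.5000
L_2: Δ = A_2−P = (2.0000, 4.5000) → ‖Δ‖ = √24.2500 = 4.9244
L_3: Δ = A_3−P = (-3.0000, 4.5000) → ‖Δ‖ = √29.2500 = 5.4083
L_4: Δ = A_4−P = (-3.0000, -1.5000) → ‖Δ‖ = √11.2500 = 3.3541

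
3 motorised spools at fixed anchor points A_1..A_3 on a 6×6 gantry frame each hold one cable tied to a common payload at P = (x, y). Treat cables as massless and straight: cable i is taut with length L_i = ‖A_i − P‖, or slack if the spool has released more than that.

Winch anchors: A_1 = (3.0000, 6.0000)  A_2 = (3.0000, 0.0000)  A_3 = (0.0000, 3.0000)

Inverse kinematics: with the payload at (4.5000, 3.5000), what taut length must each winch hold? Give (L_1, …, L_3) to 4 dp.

L_1: Δ = A_1−P = (-1.5000, 2.5000) → ‖Δ‖ = √8.5000 = 2.9155
L_2: Δ = A_2−P = (-1.5000, -3.5000) → ‖Δ‖ = √14.5000 = 3.8079
L_3: Δ = A_3−P = (-4.5000, -0.5000) → ‖Δ‖ = √20.5000 = 4.5277

(2.9155, 3.8079, 4.5277)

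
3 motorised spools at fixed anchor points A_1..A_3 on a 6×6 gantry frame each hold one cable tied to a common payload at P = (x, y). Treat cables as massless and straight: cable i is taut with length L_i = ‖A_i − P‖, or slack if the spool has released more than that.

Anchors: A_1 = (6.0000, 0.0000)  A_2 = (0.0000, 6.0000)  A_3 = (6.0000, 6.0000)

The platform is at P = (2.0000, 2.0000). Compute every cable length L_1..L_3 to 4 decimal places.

(4.4721, 4.4721, 5.6569)

cable 1: Δx=4.0000, Δy=-2.0000; L_1 = √(Δx²+Δy²) = 4.4721
cable 2: Δx=-2.0000, Δy=4.0000; L_2 = √(Δx²+Δy²) = 4.4721
cable 3: Δx=4.0000, Δy=4.0000; L_3 = √(Δx²+Δy²) = 5.6569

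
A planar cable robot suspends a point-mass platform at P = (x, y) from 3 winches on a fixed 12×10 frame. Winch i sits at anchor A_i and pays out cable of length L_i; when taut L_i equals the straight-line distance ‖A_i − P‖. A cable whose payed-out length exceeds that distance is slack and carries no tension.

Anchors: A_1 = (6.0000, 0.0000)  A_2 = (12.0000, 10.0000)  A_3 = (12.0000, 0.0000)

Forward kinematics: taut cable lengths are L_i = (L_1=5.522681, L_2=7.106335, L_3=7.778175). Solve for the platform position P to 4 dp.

expand ‖A_i−P‖²=L_i² and subtract eq 1 (k_i ≔ ‖A_i‖²−L_i²)
k_1 = 36.0000+0.0000−30.5000 = 5.5000
eq1−eq2 → [-12.0000  -20.0000]·P = -188.0000
eq1−eq3 → [-12.0000  0.0000]·P = -78.0000
2×2 solve → P = (6.5000, 5.5000)

(6.5000, 5.5000)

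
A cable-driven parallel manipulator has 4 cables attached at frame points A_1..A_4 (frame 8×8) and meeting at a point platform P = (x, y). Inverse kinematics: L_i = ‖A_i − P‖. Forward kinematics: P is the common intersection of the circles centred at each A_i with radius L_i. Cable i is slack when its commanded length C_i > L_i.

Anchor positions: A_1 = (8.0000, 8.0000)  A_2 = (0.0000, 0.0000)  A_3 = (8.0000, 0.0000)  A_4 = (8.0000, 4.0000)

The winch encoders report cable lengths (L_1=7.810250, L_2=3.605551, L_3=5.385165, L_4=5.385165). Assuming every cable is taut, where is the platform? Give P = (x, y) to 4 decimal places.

(3.0000, 2.0000)

circle eqns → linear via eq_j − eq_1; set c_j = A_j·A_j − L_j²
c_1 = 64.0000+64.0000−61.0000 = 67.0000
16.0000·x + 16.0000·y = c_1−c_2 = 80.0000
0.0000·x + 16.0000·y = c_1−c_3 = 32.0000
0.0000·x + 8.0000·y = c_1−c_4 = 16.0000
solve first two rows → x=3.0000, y=2.0000
check cable 4: ‖A_4−P‖² = 29.0000 ≈ L_4² = 29.0000 ✓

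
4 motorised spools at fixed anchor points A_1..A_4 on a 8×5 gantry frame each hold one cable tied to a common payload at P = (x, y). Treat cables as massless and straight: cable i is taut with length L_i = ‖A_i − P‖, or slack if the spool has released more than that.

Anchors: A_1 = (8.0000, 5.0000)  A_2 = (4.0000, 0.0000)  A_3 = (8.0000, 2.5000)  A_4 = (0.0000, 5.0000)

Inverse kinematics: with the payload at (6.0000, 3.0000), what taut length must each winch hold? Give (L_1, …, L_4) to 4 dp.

(2.8284, 3.6056, 2.0616, 6.3246)

L_1: Δ = A_1−P = (2.0000, 2.0000) → ‖Δ‖ = √8.0000 = 2.8284
L_2: Δ = A_2−P = (-2.0000, -3.0000) → ‖Δ‖ = √13.0000 = 3.6056
L_3: Δ = A_3−P = (2.0000, -0.5000) → ‖Δ‖ = √4.2500 = 2.0616
L_4: Δ = A_4−P = (-6.0000, 2.0000) → ‖Δ‖ = √40.0000 = 6.3246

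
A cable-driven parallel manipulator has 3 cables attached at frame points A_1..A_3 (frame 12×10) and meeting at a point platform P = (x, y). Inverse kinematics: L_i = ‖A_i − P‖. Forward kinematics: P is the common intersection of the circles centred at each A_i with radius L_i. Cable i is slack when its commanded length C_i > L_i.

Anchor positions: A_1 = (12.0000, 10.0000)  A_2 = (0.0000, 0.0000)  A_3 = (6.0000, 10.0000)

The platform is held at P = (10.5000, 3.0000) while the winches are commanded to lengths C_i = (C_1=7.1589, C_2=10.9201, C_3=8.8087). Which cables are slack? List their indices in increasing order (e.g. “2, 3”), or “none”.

cable 1: √((1.5000)²+(7.0000)²)=7.1589, C_1=7.1589: taut
cable 2: √((-10.5000)²+(-3.0000)²)=10.9202, C_2=10.9201: taut
cable 3: √((-4.5000)²+(7.0000)²)=8.3217, C_3=8.8087: slack

3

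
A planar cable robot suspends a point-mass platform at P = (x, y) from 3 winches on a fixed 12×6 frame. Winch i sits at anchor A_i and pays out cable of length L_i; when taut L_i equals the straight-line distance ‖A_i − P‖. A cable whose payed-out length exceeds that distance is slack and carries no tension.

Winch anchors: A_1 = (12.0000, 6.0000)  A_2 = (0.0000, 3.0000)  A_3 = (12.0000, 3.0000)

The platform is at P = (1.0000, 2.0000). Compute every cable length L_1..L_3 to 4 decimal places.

L_1 = √((12.0000−1.0000)² + (6.0000−2.0000)²) = 11.7047
L_2 = √((0.0000−1.0000)² + (3.0000−2.0000)²) = 1.4142
L_3 = √((12.0000−1.0000)² + (3.0000−2.0000)²) = 11.0454

(11.7047, 1.4142, 11.0454)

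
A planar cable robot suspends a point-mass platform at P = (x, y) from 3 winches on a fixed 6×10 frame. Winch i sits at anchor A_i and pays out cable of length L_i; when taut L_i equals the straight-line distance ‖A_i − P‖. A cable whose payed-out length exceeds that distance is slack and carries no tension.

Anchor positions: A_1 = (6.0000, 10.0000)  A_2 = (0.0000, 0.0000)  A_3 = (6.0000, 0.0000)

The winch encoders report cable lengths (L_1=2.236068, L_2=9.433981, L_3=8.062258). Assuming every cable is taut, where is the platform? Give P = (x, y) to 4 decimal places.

each cable: (A_i−P)·(A_i−P) = L_i²; let q_i = ‖A_i‖²−L_i²
q_1 = 36.0000+100.0000−5.0000 = 131.0000
row 1: 12.0000x + 20.0000y = 220.0000  (q_2=-89.0000)
row 2: 0.0000x + 20.0000y = 160.0000  (q_3=-29.0000)
Cramer on rows 1–2 → x = 5.0000, y = 8.0000

(5.0000, 8.0000)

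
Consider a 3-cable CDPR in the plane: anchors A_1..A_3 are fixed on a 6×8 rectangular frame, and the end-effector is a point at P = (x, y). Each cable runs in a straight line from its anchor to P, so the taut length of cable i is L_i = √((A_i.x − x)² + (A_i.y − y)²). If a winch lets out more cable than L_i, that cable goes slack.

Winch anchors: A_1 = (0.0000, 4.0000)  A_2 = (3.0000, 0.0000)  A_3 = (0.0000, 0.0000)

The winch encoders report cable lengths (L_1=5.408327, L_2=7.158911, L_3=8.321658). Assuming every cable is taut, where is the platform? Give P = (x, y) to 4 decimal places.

(4.5000, 7.0000)

expand ‖A_i−P‖²=L_i² and subtract eq 1 (q_i ≔ ‖A_i‖²−L_i²)
q_1 = 0.0000+16.0000−29.2500 = -13.2500
eq1−eq2 → [-6.0000  8.0000]·P = 29.0000
eq1−eq3 → [0.0000  8.0000]·P = 56.0000
2×2 solve → P = (4.5000, 7.0000)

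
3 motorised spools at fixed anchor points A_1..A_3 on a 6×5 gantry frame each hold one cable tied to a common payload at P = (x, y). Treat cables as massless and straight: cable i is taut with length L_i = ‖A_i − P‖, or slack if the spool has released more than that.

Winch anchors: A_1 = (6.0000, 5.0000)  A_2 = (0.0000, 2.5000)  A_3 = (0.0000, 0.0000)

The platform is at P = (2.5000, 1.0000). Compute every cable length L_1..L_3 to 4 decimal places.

(5.3151, 2.9155, 2.6926)

L_1: Δ = A_1−P = (3.5000, 4.0000) → ‖Δ‖ = √28.2500 = 5.3151
L_2: Δ = A_2−P = (-2.5000, 1.5000) → ‖Δ‖ = √8.5000 = 2.9155
L_3: Δ = A_3−P = (-2.5000, -1.0000) → ‖Δ‖ = √7.2500 = 2.6926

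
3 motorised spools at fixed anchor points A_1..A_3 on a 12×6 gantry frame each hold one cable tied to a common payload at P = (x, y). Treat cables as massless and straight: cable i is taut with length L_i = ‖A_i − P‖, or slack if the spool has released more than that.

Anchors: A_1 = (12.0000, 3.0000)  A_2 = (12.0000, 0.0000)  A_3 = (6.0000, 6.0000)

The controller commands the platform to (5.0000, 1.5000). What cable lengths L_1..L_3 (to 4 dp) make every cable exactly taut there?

(7.1589, 7.1589, 4.6098)

L_1: Δ = A_1−P = (7.0000, 1.5000) → ‖Δ‖ = √51.2500 = 7.1589
L_2: Δ = A_2−P = (7.0000, -1.5000) → ‖Δ‖ = √51.2500 = 7.1589
L_3: Δ = A_3−P = (1.0000, 4.5000) → ‖Δ‖ = √21.2500 = 4.6098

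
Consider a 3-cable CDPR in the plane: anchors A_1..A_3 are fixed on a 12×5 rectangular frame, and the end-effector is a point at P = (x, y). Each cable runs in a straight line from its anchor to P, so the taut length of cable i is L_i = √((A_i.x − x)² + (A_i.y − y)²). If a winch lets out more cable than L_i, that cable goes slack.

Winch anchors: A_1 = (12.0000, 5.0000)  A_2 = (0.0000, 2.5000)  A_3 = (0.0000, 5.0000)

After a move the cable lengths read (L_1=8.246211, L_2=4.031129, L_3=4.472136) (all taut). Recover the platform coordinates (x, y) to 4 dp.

each cable: (A_i−P)·(A_i−P) = L_i²; let k_i = ‖A_i‖²−L_i²
k_1 = 144.0000+25.0000−68.0000 = 101.0000
row 1: 24.0000x + 5.0000y = 111.0000  (k_2=-10.0000)
row 2: 24.0000x + 0.0000y = 96.0000  (k_3=5.0000)
Cramer on rows 1–2 → x = 4.0000, y = 3.0000

(4.0000, 3.0000)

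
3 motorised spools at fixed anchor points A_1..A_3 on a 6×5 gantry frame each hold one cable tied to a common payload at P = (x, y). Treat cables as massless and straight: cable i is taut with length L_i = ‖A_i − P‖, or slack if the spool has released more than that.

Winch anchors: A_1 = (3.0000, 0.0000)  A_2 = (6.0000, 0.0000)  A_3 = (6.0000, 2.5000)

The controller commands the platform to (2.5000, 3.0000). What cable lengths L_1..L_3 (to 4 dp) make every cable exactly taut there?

(3.0414, 4.6098, 3.5355)

cable 1: Δx=0.5000, Δy=-3.0000; L_1 = √(Δx²+Δy²) = 3.0414
cable 2: Δx=3.5000, Δy=-3.0000; L_2 = √(Δx²+Δy²) = 4.6098
cable 3: Δx=3.5000, Δy=-0.5000; L_3 = √(Δx²+Δy²) = 3.5355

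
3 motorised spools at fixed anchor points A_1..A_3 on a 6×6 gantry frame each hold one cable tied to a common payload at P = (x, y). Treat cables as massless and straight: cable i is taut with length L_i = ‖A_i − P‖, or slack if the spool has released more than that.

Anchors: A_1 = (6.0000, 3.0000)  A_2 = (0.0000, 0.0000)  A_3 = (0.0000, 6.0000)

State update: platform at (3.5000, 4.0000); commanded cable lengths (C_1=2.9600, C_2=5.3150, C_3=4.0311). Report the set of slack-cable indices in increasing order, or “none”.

1

cable 1: L_1 = ‖A_1−P‖ = 2.6926;  C_1 = 2.9600 → slack
cable 2: L_2 = ‖A_2−P‖ = 5.3151;  C_2 = 5.3150 → taut
cable 3: L_3 = ‖A_3−P‖ = 4.0311;  C_3 = 4.0311 → taut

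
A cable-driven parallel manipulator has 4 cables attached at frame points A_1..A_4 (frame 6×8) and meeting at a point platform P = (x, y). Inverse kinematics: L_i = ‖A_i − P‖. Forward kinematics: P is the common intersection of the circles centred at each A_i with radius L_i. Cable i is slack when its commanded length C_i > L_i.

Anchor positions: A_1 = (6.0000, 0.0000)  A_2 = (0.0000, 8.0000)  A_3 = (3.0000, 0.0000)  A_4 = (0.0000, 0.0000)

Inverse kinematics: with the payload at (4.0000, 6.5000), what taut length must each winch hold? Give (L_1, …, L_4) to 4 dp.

cable 1: Δx=2.0000, Δy=-6.5000; L_1 = √(Δx²+Δy²) = 6.8007
cable 2: Δx=-4.0000, Δy=1.5000; L_2 = √(Δx²+Δy²) = 4.2720
cable 3: Δx=-1.0000, Δy=-6.5000; L_3 = √(Δx²+Δy²) = 6.5765
cable 4: Δx=-4.0000, Δy=-6.5000; L_4 = √(Δx²+Δy²) = 7.6322

(6.8007, 4.2720, 6.5765, 7.6322)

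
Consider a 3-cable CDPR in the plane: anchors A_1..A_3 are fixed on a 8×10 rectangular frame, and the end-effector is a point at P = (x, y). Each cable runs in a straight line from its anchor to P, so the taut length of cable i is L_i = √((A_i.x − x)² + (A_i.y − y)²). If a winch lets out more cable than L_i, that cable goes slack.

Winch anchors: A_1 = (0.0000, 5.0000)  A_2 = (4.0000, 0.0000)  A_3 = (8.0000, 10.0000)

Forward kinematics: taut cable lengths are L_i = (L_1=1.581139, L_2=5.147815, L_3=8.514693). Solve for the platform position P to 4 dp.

each cable: (A_i−P)·(A_i−P) = L_i²; let c_i = ‖A_i‖²−L_i²
c_1 = 0.0000+25.0000−2.5000 = 22.5000
row 1: -8.0000x + 10.0000y = 33.0000  (c_2=-10.5000)
row 2: -16.0000x − 10.0000y = -69.0000  (c_3=91.5000)
Cramer on rows 1–2 → x = 1.5000, y = 4.5000

(1.5000, 4.5000)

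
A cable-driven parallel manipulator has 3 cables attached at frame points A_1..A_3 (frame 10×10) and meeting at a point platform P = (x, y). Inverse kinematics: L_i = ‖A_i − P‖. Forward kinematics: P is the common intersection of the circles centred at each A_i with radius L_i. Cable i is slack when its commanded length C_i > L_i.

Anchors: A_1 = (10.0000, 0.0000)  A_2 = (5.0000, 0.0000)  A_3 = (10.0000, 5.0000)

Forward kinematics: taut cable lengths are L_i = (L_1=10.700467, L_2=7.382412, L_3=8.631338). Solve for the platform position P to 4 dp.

expand ‖A_i−P‖²=L_i² and subtract eq 1 (c_i ≔ ‖A_i‖²−L_i²)
c_1 = 100.0000+0.0000−114.5000 = -14.5000
eq1−eq2 → [10.0000  0.0000]·P = 15.0000
eq1−eq3 → [0.0000  -10.0000]·P = -65.0000
2×2 solve → P = (1.5000, 6.5000)

(1.5000, 6.5000)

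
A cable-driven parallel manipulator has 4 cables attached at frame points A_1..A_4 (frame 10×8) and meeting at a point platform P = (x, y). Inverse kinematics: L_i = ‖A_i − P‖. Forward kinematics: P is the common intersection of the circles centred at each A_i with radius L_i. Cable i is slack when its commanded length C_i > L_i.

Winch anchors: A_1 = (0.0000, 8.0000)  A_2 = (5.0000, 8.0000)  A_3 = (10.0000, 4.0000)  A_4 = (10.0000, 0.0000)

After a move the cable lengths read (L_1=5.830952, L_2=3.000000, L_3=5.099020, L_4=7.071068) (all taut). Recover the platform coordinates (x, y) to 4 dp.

circle eqns → linear via eq_j − eq_1; set c_j = A_j·A_j − L_j²
c_1 = 0.0000+64.0000−34.0000 = 30.0000
-10.0000·x + 0.0000·y = c_1−c_2 = -50.0000
-20.0000·x + 8.0000·y = c_1−c_3 = -60.0000
-20.0000·x + 16.0000·y = c_1−c_4 = -20.0000
solve first two rows → x=5.0000, y=5.0000
check cable 4: ‖A_4−P‖² = 50.0000 ≈ L_4² = 50.0000 ✓

(5.0000, 5.0000)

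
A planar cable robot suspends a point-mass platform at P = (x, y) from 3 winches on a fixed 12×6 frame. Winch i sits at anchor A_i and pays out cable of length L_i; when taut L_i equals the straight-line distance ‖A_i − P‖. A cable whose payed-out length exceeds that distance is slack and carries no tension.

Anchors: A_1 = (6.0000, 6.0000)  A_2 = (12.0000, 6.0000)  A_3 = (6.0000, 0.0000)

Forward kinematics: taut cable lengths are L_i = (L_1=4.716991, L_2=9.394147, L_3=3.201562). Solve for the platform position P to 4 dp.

(3.5000, 2.0000)

expand ‖A_i−P‖²=L_i² and subtract eq 1 (q_i ≔ ‖A_i‖²−L_i²)
q_1 = 36.0000+36.0000−22.2500 = 49.7500
eq1−eq2 → [-12.0000  0.0000]·P = -42.0000
eq1−eq3 → [0.0000  12.0000]·P = 24.0000
2×2 solve → P = (3.5000, 2.0000)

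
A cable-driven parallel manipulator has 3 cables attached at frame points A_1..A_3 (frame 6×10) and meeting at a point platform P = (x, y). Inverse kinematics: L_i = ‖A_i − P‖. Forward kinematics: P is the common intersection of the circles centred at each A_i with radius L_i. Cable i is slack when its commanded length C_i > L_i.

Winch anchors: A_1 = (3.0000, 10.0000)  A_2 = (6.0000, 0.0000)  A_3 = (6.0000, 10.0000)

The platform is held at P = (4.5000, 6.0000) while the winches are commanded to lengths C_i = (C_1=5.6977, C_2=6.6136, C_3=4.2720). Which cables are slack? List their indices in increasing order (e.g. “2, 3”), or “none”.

1, 2

cable 1: √((-1.5000)²+(4.0000)²)=4.2720, C_1=5.6977: slack
cable 2: √((1.5000)²+(-6.0000)²)=6.1847, C_2=6.6136: slack
cable 3: √((1.5000)²+(4.0000)²)=4.2720, C_3=4.2720: taut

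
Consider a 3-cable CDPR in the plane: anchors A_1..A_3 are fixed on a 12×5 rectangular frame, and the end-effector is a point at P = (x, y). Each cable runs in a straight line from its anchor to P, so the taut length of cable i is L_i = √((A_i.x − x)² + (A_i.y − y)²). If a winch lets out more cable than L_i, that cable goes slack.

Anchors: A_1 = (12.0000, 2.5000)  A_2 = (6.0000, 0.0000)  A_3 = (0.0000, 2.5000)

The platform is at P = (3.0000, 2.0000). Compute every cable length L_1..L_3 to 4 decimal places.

(9.0139, 3.6056, 3.0414)

cable 1: Δx=9.0000, Δy=0.5000; L_1 = √(Δx²+Δy²) = 9.0139
cable 2: Δx=3.0000, Δy=-2.0000; L_2 = √(Δx²+Δy²) = 3.6056
cable 3: Δx=-3.0000, Δy=0.5000; L_3 = √(Δx²+Δy²) = 3.0414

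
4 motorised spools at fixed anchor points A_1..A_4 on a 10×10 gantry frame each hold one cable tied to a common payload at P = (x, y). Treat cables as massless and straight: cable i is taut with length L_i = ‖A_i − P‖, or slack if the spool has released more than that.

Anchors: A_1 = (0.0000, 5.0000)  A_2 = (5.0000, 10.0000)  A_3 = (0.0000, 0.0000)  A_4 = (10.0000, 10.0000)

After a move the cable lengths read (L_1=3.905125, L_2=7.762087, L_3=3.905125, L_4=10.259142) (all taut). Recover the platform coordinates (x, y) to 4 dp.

(3.0000, 2.5000)

each cable: (A_i−P)·(A_i−P) = L_i²; let k_i = ‖A_i‖²−L_i²
k_1 = 0.0000+25.0000−15.2500 = 9.7500
row 1: -10.0000x − 10.0000y = -55.0000  (k_2=64.7500)
row 2: 0.0000x + 10.0000y = 25.0000  (k_3=-15.2500)
row 3: -20.0000x − 10.0000y = -85.0000  (k_4=94.7500)
Cramer on rows 1–2 → x = 3.0000, y = 2.5000
check cable 4: ‖A_4−P‖² = 105.2500 ≈ L_4² = 105.2500 ✓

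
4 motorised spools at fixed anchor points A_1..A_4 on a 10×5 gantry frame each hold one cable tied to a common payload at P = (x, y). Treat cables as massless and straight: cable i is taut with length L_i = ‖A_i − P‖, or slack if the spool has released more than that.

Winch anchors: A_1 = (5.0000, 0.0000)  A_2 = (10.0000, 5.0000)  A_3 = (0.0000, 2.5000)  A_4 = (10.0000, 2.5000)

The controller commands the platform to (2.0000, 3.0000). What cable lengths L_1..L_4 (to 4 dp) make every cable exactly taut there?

(4.2426, 8.2462, 2.0616, 8.0156)

L_1 = √((5.0000−2.0000)² + (0.0000−3.0000)²) = 4.2426
L_2 = √((10.0000−2.0000)² + (5.0000−3.0000)²) = 8.2462
L_3 = √((0.0000−2.0000)² + (2.5000−3.0000)²) = 2.0616
L_4 = √((10.0000−2.0000)² + (2.5000−3.0000)²) = 8.0156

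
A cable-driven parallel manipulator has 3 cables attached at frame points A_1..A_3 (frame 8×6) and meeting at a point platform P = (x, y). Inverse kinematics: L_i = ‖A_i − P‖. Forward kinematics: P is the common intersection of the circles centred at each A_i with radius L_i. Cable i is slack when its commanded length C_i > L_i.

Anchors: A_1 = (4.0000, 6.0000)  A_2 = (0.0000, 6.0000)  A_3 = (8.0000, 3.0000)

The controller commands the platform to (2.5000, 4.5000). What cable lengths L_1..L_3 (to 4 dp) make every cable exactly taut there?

L_1 = √((4.0000−2.5000)² + (6.0000−4.5000)²) = 2.1213
L_2 = √((0.0000−2.5000)² + (6.0000−4.5000)²) = 2.9155
L_3 = √((8.0000−2.5000)² + (3.0000−4.5000)²) = 5.7009

(2.1213, 2.9155, 5.7009)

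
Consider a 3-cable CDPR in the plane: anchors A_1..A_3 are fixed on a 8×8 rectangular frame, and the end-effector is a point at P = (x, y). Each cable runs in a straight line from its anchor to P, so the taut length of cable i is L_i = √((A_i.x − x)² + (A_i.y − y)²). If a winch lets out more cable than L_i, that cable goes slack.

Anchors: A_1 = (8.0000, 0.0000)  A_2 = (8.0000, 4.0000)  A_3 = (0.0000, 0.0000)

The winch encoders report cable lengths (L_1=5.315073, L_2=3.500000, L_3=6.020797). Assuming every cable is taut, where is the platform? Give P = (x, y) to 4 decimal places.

each cable: (A_i−P)·(A_i−P) = L_i²; let k_i = ‖A_i‖²−L_i²
k_1 = 64.0000+0.0000−28.2500 = 35.7500
row 1: 0.0000x − 8.0000y = -32.0000  (k_2=67.7500)
row 2: 16.0000x + 0.0000y = 72.0000  (k_3=-36.2500)
Cramer on rows 1–2 → x = 4.5000, y = 4.0000

(4.5000, 4.0000)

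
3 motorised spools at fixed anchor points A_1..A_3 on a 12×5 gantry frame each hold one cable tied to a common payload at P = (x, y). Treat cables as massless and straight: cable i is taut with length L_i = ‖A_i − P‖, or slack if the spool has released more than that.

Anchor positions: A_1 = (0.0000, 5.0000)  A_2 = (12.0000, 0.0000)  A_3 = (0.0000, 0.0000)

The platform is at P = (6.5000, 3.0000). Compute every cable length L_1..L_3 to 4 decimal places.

cable 1: Δx=-6.5000, Δy=2.0000; L_1 = √(Δx²+Δy²) = 6.8007
cable 2: Δx=5.5000, Δy=-3.0000; L_2 = √(Δx²+Δy²) = 6.2650
cable 3: Δx=-6.5000, Δy=-3.0000; L_3 = √(Δx²+Δy²) = 7.1589

(6.8007, 6.2650, 7.1589)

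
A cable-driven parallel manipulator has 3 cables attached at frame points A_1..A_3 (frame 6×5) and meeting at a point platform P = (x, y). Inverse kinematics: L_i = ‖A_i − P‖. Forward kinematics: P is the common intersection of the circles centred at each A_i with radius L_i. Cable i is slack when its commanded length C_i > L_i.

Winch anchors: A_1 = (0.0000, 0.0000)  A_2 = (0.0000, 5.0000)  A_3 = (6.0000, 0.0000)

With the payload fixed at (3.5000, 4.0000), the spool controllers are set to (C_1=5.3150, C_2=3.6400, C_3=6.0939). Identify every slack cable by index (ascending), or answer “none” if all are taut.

cable 1: L_1 = ‖A_1−P‖ = 5.3151;  C_1 = 5.3150 → taut
cable 2: L_2 = ‖A_2−P‖ = 3.6401;  C_2 = 3.6400 → taut
cable 3: L_3 = ‖A_3−P‖ = 4.7170;  C_3 = 6.0939 → slack

3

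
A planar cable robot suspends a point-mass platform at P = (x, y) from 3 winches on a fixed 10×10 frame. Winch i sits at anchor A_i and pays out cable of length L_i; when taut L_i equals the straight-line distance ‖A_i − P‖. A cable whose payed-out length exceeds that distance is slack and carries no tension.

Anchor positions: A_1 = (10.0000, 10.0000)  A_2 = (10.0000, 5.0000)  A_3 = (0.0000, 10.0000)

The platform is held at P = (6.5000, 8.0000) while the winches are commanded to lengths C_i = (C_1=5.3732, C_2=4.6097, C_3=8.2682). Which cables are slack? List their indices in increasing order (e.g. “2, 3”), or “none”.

cable 1: L_1 = ‖A_1−P‖ = 4.0311;  C_1 = 5.3732 → slack
cable 2: L_2 = ‖A_2−P‖ = 4.6098;  C_2 = 4.6097 → taut
cable 3: L_3 = ‖A_3−P‖ = 6.8007;  C_3 = 8.2682 → slack

1, 3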